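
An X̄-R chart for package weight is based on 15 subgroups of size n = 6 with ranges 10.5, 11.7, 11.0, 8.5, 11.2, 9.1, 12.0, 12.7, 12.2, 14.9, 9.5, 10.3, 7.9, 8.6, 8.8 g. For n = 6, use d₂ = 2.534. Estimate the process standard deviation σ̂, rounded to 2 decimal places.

R̄ = (10.5 + 11.7 + 11.0 + 8.5 + 11.2 + 9.1 + 12.0 + 12.7 + 12.2 + 14.9 + 9.5 + 10.3 + 7.9 + 8.6 + 8.8) / 15 = 10.5933
σ̂ = R̄ / d₂ = 10.5933 / 2.534 = 4.1805

4.18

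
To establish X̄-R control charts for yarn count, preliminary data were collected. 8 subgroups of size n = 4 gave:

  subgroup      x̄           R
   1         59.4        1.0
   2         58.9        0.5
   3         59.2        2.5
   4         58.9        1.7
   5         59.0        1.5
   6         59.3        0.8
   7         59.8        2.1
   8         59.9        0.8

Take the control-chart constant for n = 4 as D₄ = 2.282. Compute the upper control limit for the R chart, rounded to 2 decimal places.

3.11

R̄ = (1.0 + 0.5 + 2.5 + 1.7 + 1.5 + 0.8 + 2.1 + 0.8) / 8 = 10.9000 / 8 = 1.3625
UCL_R = D₄·R̄ = 2.282 × 1.3625 = 3.1092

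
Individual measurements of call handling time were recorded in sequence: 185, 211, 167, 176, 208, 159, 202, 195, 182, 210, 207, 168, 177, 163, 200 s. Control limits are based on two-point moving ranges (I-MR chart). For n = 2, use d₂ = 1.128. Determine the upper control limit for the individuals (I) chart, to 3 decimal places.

254.393

X̄ = (185 + 211 + 167 + 176 + 208 + 159 + 202 + 195 + 182 + 210 + 207 + 168 + 177 + 163 + 200) / 15 = 187.3333
Moving ranges: 26, 44, 9, 32, 49, 43, 7, 13, 28, 3, 39, 9, 14, 37; M̄R̄ = 353.0000 / 14 = 25.2143
UCL = X̄ + 3·M̄R̄/d₂ = 187.3333 + 3 × 25.2143 / 1.128 = 254.3926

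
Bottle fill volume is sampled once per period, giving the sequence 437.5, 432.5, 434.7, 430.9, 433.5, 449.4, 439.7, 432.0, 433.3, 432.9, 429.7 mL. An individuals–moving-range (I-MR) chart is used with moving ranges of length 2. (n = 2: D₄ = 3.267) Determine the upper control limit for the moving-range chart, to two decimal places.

16.92

Moving ranges: 5.0, 2.2, 3.8, 2.6, 15.9, 9.7, 7.7, 1.3, 0.4, 3.2; M̄R̄ = 51.8000 / 10 = 5.1800
UCL_MR = D₄·M̄R̄ = 3.267 × 5.1800 = 16.9231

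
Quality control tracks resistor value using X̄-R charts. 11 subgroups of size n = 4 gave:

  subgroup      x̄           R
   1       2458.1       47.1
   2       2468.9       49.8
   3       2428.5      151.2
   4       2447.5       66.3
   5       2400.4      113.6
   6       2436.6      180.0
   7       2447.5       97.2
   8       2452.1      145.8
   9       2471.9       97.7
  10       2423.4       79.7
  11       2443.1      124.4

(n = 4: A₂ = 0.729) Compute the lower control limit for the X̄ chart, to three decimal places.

2367.055

X̄̄ = (2458.1 + 2468.9 + 2428.5 + 2447.5 + 2400.4 + 2436.6 + 2447.5 + 2452.1 + 2471.9 + 2423.4 + 2443.1) / 11 = 26878.0000 / 11 = 2443.4545
R̄ = (47.1 + 49.8 + 151.2 + 66.3 + 113.6 + 180.0 + 97.2 + 145.8 + 97.7 + 79.7 + 124.4) / 11 = 1152.8000 / 11 = 104.8000
LCL = X̄̄ − A₂·R̄ = 2443.4545 − 0.729 × 104.8000 = 2367.0553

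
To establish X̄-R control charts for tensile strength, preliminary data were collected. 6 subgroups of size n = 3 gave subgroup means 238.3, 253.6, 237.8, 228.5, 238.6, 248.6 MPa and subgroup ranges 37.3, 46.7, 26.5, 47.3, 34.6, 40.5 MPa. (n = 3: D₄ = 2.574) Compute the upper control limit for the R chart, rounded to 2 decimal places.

99.91

R̄ = (37.3 + 46.7 + 26.5 + 47.3 + 34.6 + 40.5) / 6 = 232.9000 / 6 = 38.8167
UCL_R = D₄·R̄ = 2.574 × 38.8167 = 99.9141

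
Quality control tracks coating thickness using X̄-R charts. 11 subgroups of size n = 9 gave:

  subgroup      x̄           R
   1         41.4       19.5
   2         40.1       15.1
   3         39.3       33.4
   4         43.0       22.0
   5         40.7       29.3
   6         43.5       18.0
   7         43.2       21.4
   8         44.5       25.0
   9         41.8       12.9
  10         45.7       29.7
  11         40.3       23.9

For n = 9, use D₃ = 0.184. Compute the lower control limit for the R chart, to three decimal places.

4.185

R̄ = (19.5 + 15.1 + 33.4 + 22.0 + 29.3 + 18.0 + 21.4 + 25.0 + 12.9 + 29.7 + 23.9) / 11 = 250.2000 / 11 = 22.7455
LCL_R = D₃·R̄ = 0.184 × 22.7455 = 4.1852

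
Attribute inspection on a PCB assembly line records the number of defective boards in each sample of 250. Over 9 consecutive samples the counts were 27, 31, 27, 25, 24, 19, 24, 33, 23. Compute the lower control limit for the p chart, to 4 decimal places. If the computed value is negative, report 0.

0.0457

p̄ = Σdᵢ / (k·n) = 233 / (9 × 250) = 0.10356
LCL = p̄ − 3·√(p̄(1−p̄)/n) = 0.10356 − 3 × 0.01927 = 0.04575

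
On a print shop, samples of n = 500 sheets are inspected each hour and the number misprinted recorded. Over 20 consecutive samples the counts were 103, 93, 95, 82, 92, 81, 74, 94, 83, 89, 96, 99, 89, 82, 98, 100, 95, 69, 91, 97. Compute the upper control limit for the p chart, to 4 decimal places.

p̄ = Σdᵢ / (k·n) = 1802 / (20 × 500) = 0.18020
UCL = p̄ + 3·√(p̄(1−p̄)/n) = 0.18020 + 3 × √(0.18020×0.81980/500) = 0.18020 + 3 × 0.01719 = 0.23177

0.2318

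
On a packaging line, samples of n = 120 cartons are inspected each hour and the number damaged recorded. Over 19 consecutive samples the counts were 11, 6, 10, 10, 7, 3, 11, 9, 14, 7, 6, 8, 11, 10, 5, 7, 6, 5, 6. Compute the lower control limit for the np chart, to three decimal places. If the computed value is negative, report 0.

0.000

p̄ = Σdᵢ / (k·n) = 152 / (19 × 120) = 0.06667
LCL = np̄ − 3·√(np̄(1−p̄)) = 8.0000 − 3 × 2.7325 = -0.1976 → 0 (negative, so LCL = 0)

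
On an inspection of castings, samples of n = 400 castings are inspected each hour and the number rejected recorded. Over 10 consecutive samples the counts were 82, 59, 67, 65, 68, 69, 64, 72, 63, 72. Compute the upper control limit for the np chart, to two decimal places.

90.65

p̄ = Σdᵢ / (k·n) = 681 / (10 × 400) = 0.17025
UCL = np̄ + 3·√(np̄(1−p̄)) = 68.1000 + 3 × √(68.1000×0.82975) = 68.1000 + 3 × 7.5170 = 90.6511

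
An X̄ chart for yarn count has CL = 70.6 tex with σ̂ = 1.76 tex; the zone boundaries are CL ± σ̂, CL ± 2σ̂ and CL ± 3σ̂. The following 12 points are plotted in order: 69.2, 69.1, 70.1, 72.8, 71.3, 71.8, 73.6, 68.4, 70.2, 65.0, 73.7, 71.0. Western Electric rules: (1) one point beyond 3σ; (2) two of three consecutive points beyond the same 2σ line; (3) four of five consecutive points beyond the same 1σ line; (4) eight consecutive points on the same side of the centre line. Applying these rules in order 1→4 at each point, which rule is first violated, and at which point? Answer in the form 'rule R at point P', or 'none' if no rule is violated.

rule 1 at point 10

Zone of each point (C = within 1σ̂, B = 1σ̂–2σ̂, A = 2σ̂–3σ̂, * = beyond 3σ̂; sign = side of CL): 1:-C, 2:-C, 3:-C, 4:+B, 5:+C, 6:+C, 7:+B, 8:-B, 9:-C, 10:-*, 11:+B, 12:+C
Rule 1 (one point beyond the 3σ limits) is satisfied at point 10.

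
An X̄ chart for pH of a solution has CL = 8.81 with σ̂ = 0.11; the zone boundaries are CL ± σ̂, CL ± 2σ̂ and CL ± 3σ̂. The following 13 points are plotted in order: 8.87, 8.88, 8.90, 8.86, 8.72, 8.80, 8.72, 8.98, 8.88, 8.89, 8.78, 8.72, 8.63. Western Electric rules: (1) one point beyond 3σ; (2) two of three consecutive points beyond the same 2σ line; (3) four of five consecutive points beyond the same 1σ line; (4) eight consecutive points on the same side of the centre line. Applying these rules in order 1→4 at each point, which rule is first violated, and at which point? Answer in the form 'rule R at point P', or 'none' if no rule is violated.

none

Zone of each point (C = within 1σ̂, B = 1σ̂–2σ̂, A = 2σ̂–3σ̂, * = beyond 3σ̂; sign = side of CL): 1:+C, 2:+C, 3:+C, 4:+C, 5:-C, 6:-C, 7:-C, 8:+B, 9:+C, 10:+C, 11:-C, 12:-C, 13:-B
No rule fires across all 13 points.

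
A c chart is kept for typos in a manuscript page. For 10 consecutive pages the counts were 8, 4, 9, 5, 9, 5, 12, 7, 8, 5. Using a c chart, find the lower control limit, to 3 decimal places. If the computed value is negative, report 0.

0.000

c̄ = (8 + 4 + 9 + 5 + 9 + 5 + 12 + 7 + 8 + 5) / 10 = 72 / 10 = 7.2000
LCL = c̄ − 3√c̄ = 7.2000 − 3 × 2.6833 = -0.8498 → 0 (cannot be negative)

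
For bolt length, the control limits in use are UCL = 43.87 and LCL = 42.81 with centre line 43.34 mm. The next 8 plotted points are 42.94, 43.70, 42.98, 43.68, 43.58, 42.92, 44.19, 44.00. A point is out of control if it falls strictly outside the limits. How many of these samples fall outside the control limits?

2

Compare each point to [42.81, 43.87]: sample 7 = 44.19 > UCL; sample 8 = 44.00 > UCL.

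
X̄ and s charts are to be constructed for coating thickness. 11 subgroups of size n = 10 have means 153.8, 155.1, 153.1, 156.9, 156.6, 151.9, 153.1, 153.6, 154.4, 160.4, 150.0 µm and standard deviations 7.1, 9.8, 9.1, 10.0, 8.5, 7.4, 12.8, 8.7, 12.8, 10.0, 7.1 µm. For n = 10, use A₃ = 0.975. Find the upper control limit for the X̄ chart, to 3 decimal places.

163.602

X̄̄ = (153.8 + 155.1 + 153.1 + 156.9 + 156.6 + 151.9 + 153.1 + 153.6 + 154.4 + 160.4 + 150.0) / 11 = 154.4455
s̄ = (7.1 + 9.8 + 9.1 + 10.0 + 8.5 + 7.4 + 12.8 + 8.7 + 12.8 + 10.0 + 7.1) / 11 = 9.3909
UCL = X̄̄ + A₃·s̄ = 154.4455 + 0.975 × 9.3909 = 163.6016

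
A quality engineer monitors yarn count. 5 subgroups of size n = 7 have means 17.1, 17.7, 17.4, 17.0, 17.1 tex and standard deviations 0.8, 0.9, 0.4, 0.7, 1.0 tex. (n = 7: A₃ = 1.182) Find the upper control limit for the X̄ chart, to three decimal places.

18.158

X̄̄ = (17.1 + 17.7 + 17.4 + 17.0 + 17.1) / 5 = 17.2600
s̄ = (0.8 + 0.9 + 0.4 + 0.7 + 1.0) / 5 = 0.7600
UCL = X̄̄ + A₃·s̄ = 17.2600 + 1.182 × 0.7600 = 18.1583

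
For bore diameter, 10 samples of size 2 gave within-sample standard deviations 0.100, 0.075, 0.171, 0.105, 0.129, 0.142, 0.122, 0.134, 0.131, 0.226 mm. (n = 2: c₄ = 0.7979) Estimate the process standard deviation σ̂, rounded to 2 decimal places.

0.17

s̄ = (0.100 + 0.075 + 0.171 + 0.105 + 0.129 + 0.142 + 0.122 + 0.134 + 0.131 + 0.226) / 10 = 0.1335
σ̂ = s̄ / c₄ = 0.1335 / 0.7979 = 0.1673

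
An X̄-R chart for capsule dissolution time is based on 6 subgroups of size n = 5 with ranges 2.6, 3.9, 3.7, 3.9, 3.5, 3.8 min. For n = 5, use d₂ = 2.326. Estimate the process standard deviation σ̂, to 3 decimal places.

R̄ = (2.6 + 3.9 + 3.7 + 3.9 + 3.5 + 3.8) / 6 = 3.5667
σ̂ = R̄ / d₂ = 3.5667 / 2.326 = 1.5334

1.533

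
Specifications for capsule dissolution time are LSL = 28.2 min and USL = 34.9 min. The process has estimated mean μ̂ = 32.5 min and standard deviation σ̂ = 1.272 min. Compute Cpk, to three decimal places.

Cpu = (USL − μ̂) / (3σ̂) = (34.9 − 32.5) / (3 × 1.272) = 0.6289; Cpl = (μ̂ − LSL) / (3σ̂) = (32.5 − 28.2) / (3 × 1.272) = 1.1268; Cpk = min(Cpu, Cpl) = 0.6289

0.629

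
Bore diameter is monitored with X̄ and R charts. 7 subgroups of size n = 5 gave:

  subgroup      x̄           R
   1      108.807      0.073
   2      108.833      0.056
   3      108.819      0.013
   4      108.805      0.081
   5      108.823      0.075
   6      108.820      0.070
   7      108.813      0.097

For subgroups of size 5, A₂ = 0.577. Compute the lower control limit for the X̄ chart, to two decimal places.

108.78

X̄̄ = (108.807 + 108.833 + 108.819 + 108.805 + 108.823 + 108.820 + 108.813) / 7 = 761.7200 / 7 = 108.8171
R̄ = (0.073 + 0.056 + 0.013 + 0.081 + 0.075 + 0.070 + 0.097) / 7 = 0.4650 / 7 = 0.0664
LCL = X̄̄ − A₂·R̄ = 108.8171 − 0.577 × 0.0664 = 108.7788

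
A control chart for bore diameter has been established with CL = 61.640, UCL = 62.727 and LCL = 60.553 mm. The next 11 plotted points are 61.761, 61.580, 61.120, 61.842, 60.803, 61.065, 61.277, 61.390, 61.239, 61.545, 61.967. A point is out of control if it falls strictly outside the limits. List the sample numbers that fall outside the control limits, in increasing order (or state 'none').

All 11 points lie within [60.553, 62.727].

none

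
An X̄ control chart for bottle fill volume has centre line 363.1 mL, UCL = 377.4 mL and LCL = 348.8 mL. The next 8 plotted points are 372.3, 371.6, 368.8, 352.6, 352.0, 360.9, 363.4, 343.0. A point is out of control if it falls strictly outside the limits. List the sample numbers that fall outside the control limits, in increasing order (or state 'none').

Compare each point to [348.8, 377.4]: sample 8 = 343.0 < LCL.

8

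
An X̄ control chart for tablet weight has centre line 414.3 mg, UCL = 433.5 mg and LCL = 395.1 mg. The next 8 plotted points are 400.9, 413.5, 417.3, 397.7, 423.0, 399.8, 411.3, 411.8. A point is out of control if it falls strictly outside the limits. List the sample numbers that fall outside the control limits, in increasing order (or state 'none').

none

All 8 points lie within [395.1, 433.5].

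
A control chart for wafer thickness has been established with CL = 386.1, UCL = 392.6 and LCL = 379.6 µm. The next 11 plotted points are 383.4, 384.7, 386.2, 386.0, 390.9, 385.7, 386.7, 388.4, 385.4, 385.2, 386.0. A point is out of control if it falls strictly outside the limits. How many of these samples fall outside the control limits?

All 11 points lie within [379.6, 392.6].

0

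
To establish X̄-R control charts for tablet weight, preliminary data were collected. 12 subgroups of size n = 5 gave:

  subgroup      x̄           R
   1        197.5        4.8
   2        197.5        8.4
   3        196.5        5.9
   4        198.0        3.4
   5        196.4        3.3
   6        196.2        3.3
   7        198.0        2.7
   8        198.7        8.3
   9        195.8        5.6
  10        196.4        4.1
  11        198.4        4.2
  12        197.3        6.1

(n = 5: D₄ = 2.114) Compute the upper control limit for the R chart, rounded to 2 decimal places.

10.59

R̄ = (4.8 + 8.4 + 5.9 + 3.4 + 3.3 + 3.3 + 2.7 + 8.3 + 5.6 + 4.1 + 4.2 + 6.1) / 12 = 60.1000 / 12 = 5.0083
UCL_R = D₄·R̄ = 2.114 × 5.0083 = 10.5876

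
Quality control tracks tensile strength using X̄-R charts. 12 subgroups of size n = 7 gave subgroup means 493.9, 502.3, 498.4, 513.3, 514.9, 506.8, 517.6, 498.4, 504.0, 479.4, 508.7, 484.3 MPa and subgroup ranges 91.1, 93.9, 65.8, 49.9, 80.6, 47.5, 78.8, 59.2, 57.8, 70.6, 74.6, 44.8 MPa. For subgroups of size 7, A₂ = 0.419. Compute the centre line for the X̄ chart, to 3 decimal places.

501.833

X̄̄ = (493.9 + 502.3 + 498.4 + 513.3 + 514.9 + 506.8 + 517.6 + 498.4 + 504.0 + 479.4 + 508.7 + 484.3) / 12 = 6022.0000 / 12 = 501.8333
CL = X̄̄ = 501.8333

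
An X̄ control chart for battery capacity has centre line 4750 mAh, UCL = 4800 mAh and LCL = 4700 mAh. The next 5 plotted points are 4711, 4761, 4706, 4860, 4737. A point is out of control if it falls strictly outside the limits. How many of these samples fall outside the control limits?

1

Compare each point to [4700, 4800]: sample 4 = 4860 > UCL.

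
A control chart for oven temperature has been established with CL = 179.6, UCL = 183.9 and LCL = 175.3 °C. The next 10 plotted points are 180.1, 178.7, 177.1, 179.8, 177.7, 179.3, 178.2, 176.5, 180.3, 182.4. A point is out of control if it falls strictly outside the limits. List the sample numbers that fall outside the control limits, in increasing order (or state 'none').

none

All 10 points lie within [175.3, 183.9].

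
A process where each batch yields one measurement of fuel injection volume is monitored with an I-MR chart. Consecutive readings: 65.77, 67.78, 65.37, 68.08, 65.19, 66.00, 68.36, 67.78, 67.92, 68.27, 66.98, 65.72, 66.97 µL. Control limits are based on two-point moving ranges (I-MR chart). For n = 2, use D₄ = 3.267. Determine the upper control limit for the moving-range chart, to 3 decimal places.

Moving ranges: 2.01, 2.41, 2.71, 2.89, 0.81, 2.36, 0.58, 0.14, 0.35, 1.29, 1.26, 1.25; M̄R̄ = 18.0600 / 12 = 1.5050
UCL_MR = D₄·M̄R̄ = 3.267 × 1.5050 = 4.9168

4.917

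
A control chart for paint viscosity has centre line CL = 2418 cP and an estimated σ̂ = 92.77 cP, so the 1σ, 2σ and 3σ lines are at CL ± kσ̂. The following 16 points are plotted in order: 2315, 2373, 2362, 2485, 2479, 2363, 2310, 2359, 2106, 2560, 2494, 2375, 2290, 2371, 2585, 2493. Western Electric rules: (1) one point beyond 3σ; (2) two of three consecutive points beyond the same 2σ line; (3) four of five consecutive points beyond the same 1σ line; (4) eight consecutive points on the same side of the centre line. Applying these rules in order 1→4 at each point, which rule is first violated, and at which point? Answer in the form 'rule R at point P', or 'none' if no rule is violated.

rule 1 at point 9

Zone of each point (C = within 1σ̂, B = 1σ̂–2σ̂, A = 2σ̂–3σ̂, * = beyond 3σ̂; sign = side of CL): 1:-B, 2:-C, 3:-C, 4:+C, 5:+C, 6:-C, 7:-B, 8:-C, 9:-*, 10:+B, 11:+C, 12:-C, 13:-B, 14:-C, 15:+B, 16:+C
Rule 1 (one point beyond the 3σ limits) is satisfied at point 9.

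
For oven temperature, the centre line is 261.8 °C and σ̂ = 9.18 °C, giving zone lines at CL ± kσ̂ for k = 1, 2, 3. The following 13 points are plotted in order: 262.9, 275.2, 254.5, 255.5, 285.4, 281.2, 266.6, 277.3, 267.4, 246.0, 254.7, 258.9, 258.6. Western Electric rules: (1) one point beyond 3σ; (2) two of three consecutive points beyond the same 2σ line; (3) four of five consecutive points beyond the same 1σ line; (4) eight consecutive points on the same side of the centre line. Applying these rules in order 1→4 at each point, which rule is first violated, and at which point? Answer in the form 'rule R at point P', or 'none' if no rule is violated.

Zone of each point (C = within 1σ̂, B = 1σ̂–2σ̂, A = 2σ̂–3σ̂, * = beyond 3σ̂; sign = side of CL): 1:+C, 2:+B, 3:-C, 4:-C, 5:+A, 6:+A, 7:+C, 8:+B, 9:+C, 10:-B, 11:-C, 12:-C, 13:-C
Rule 2 (two of three consecutive points beyond the same 2σ limit) is satisfied at point 6.

rule 2 at point 6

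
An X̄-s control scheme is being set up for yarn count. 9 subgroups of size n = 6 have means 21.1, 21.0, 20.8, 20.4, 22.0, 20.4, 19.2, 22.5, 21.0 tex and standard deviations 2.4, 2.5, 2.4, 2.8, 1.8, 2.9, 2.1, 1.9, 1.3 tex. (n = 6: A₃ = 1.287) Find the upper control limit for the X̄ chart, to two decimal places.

23.81

X̄̄ = (21.1 + 21.0 + 20.8 + 20.4 + 22.0 + 20.4 + 19.2 + 22.5 + 21.0) / 9 = 20.9333
s̄ = (2.4 + 2.5 + 2.4 + 2.8 + 1.8 + 2.9 + 2.1 + 1.9 + 1.3) / 9 = 2.2333
UCL = X̄̄ + A₃·s̄ = 20.9333 + 1.287 × 2.2333 = 23.8076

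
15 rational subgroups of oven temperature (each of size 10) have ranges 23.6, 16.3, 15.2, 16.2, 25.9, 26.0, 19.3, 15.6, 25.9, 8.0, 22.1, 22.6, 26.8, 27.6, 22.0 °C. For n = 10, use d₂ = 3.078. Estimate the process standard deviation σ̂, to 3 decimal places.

6.781

R̄ = (23.6 + 16.3 + 15.2 + 16.2 + 25.9 + 26.0 + 19.3 + 15.6 + 25.9 + 8.0 + 22.1 + 22.6 + 26.8 + 27.6 + 22.0) / 15 = 20.8733
σ̂ = R̄ / d₂ = 20.8733 / 3.078 = 6.7815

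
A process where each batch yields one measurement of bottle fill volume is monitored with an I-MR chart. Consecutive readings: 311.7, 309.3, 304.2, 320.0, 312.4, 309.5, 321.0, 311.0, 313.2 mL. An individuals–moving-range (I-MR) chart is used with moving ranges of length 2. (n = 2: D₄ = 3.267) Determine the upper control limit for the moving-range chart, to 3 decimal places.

23.482

Moving ranges: 2.4, 5.1, 15.8, 7.6, 2.9, 11.5, 10.0, 2.2; M̄R̄ = 57.5000 / 8 = 7.1875
UCL_MR = D₄·M̄R̄ = 3.267 × 7.1875 = 23.4816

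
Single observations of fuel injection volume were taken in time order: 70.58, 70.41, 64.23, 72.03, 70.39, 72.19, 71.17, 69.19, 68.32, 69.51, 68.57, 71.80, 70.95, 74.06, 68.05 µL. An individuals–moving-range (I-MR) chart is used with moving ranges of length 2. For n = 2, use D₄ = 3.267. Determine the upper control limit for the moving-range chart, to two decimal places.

Moving ranges: 0.17, 6.18, 7.80, 1.64, 1.80, 1.02, 1.98, 0.87, 1.19, 0.94, 3.23, 0.85, 3.11, 6.01; M̄R̄ = 36.7900 / 14 = 2.6279
UCL_MR = D₄·M̄R̄ = 3.267 × 2.6279 = 8.5852

8.59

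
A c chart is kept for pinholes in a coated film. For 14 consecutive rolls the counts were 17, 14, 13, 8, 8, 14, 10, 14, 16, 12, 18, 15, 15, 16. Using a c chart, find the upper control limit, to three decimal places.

24.623

c̄ = (17 + 14 + 13 + 8 + 8 + 14 + 10 + 14 + 16 + 12 + 18 + 15 + 15 + 16) / 14 = 190 / 14 = 13.5714
UCL = c̄ + 3√c̄ = 13.5714 + 3 × √13.5714 = 13.5714 + 3 × 3.6839 = 24.6233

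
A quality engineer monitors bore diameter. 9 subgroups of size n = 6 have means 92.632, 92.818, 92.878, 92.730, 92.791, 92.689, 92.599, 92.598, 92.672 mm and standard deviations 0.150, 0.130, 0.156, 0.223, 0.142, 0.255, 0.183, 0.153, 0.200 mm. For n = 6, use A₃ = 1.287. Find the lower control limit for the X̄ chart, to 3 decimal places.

92.484

X̄̄ = (92.632 + 92.818 + 92.878 + 92.730 + 92.791 + 92.689 + 92.599 + 92.598 + 92.672) / 9 = 92.7119
s̄ = (0.150 + 0.130 + 0.156 + 0.223 + 0.142 + 0.255 + 0.183 + 0.153 + 0.200) / 9 = 0.1769
LCL = X̄̄ − A₃·s̄ = 92.7119 − 1.287 × 0.1769 = 92.4842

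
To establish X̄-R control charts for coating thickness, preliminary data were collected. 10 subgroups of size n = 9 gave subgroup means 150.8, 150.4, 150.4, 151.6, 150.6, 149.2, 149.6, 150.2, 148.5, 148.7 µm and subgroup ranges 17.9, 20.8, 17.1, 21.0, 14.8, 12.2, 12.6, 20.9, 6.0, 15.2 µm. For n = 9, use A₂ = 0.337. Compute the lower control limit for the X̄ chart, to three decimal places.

144.659

X̄̄ = (150.8 + 150.4 + 150.4 + 151.6 + 150.6 + 149.2 + 149.6 + 150.2 + 148.5 + 148.7) / 10 = 1500.0000 / 10 = 150.0000
R̄ = (17.9 + 20.8 + 17.1 + 21.0 + 14.8 + 12.2 + 12.6 + 20.9 + 6.0 + 15.2) / 10 = 158.5000 / 10 = 15.8500
LCL = X̄̄ − A₂·R̄ = 150.0000 − 0.337 × 15.8500 = 144.6585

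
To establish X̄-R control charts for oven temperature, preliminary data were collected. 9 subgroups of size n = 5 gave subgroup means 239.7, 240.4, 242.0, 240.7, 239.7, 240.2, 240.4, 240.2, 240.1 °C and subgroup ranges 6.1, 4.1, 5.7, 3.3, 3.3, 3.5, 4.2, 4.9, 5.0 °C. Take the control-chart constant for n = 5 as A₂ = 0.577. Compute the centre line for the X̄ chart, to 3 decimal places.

240.378

X̄̄ = (239.7 + 240.4 + 242.0 + 240.7 + 239.7 + 240.2 + 240.4 + 240.2 + 240.1) / 9 = 2163.4000 / 9 = 240.3778
CL = X̄̄ = 240.3778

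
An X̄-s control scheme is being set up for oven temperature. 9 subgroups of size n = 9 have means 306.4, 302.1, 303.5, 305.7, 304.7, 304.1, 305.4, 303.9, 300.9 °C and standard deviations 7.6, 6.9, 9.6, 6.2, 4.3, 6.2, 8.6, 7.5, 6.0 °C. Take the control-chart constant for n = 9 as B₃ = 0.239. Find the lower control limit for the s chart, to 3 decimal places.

s̄ = (7.6 + 6.9 + 9.6 + 6.2 + 4.3 + 6.2 + 8.6 + 7.5 + 6.0) / 9 = 6.9889
LCL_s = B₃·s̄ = 0.239 × 6.9889 = 1.6703

1.670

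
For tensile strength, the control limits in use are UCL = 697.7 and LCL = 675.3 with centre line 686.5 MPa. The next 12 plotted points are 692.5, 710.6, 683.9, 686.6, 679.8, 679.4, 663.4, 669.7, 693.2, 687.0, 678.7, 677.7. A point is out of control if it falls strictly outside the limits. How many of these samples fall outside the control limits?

3

Compare each point to [675.3, 697.7]: sample 2 = 710.6 > UCL; sample 7 = 663.4 < LCL; sample 8 = 669.7 < LCL.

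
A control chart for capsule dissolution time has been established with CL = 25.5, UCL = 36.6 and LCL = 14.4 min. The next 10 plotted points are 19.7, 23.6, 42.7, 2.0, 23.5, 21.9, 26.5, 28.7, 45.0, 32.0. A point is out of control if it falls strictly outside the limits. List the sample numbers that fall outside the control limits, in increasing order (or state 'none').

Compare each point to [14.4, 36.6]: sample 3 = 42.7 > UCL; sample 4 = 2.0 < LCL; sample 9 = 45.0 > UCL.

3, 4, 9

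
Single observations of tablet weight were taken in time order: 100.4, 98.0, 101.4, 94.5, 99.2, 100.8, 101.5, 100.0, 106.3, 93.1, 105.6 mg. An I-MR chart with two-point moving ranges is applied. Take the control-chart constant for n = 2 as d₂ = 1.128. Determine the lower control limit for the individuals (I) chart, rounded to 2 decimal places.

X̄ = (100.4 + 98.0 + 101.4 + 94.5 + 99.2 + 100.8 + 101.5 + 100.0 + 106.3 + 93.1 + 105.6) / 11 = 100.0727
Moving ranges: 2.4, 3.4, 6.9, 4.7, 1.6, 0.7, 1.5, 6.3, 13.2, 12.5; M̄R̄ = 53.2000 / 10 = 5.3200
LCL = X̄ − 3·M̄R̄/d₂ = 100.0727 − 3 × 5.3200 / 1.128 = 85.9238

85.92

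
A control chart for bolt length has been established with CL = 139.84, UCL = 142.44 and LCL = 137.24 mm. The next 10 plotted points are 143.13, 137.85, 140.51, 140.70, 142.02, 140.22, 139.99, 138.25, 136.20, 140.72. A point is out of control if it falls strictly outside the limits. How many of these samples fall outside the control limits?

2

Compare each point to [137.24, 142.44]: sample 1 = 143.13 > UCL; sample 9 = 136.20 < LCL.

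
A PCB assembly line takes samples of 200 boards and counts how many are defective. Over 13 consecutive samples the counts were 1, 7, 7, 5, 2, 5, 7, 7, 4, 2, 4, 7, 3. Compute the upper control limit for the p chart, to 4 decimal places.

0.0556

p̄ = Σdᵢ / (k·n) = 61 / (13 × 200) = 0.02346
UCL = p̄ + 3·√(p̄(1−p̄)/n) = 0.02346 + 3 × √(0.02346×0.97654/200) = 0.02346 + 3 × 0.01070 = 0.05557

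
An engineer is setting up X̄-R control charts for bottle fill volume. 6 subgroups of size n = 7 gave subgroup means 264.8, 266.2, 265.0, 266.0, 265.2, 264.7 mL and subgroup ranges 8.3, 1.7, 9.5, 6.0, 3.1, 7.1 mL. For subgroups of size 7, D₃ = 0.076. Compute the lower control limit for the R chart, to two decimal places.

0.45

R̄ = (8.3 + 1.7 + 9.5 + 6.0 + 3.1 + 7.1) / 6 = 35.7000 / 6 = 5.9500
LCL_R = D₃·R̄ = 0.076 × 5.9500 = 0.4522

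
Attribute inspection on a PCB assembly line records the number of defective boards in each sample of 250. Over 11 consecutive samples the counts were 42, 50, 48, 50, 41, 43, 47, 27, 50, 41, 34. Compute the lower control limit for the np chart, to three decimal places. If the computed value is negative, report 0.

25.099

p̄ = Σdᵢ / (k·n) = 473 / (11 × 250) = 0.17200
LCL = np̄ − 3·√(np̄(1−p̄)) = 43.0000 − 3 × 5.9669 = 25.0993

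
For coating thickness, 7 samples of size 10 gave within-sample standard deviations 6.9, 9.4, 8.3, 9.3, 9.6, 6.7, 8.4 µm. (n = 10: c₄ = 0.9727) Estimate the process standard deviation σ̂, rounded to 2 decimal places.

s̄ = (6.9 + 9.4 + 8.3 + 9.3 + 9.6 + 6.7 + 8.4) / 7 = 8.3714
σ̂ = s̄ / c₄ = 8.3714 / 0.9727 = 8.6064

8.61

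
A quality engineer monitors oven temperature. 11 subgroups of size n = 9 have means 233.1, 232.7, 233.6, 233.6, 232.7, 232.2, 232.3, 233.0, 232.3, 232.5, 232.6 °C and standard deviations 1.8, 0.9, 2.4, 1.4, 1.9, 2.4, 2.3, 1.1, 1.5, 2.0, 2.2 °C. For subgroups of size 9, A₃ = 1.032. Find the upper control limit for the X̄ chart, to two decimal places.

X̄̄ = (233.1 + 232.7 + 233.6 + 233.6 + 232.7 + 232.2 + 232.3 + 233.0 + 232.3 + 232.5 + 232.6) / 11 = 232.7818
s̄ = (1.8 + 0.9 + 2.4 + 1.4 + 1.9 + 2.4 + 2.3 + 1.1 + 1.5 + 2.0 + 2.2) / 11 = 1.8091
UCL = X̄̄ + A₃·s̄ = 232.7818 + 1.032 × 1.8091 = 234.6488

234.65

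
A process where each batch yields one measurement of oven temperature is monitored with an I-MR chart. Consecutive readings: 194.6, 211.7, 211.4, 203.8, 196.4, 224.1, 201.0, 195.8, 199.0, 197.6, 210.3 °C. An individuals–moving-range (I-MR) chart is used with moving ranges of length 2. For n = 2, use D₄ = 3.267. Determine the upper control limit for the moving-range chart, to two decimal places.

Moving ranges: 17.1, 0.3, 7.6, 7.4, 27.7, 23.1, 5.2, 3.2, 1.4, 12.7; M̄R̄ = 105.7000 / 10 = 10.5700
UCL_MR = D₄·M̄R̄ = 3.267 × 10.5700 = 34.5322

34.53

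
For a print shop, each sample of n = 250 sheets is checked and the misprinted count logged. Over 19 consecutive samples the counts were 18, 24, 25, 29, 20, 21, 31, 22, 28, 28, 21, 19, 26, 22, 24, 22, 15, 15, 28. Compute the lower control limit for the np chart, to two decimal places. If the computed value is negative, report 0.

9.33

p̄ = Σdᵢ / (k·n) = 438 / (19 × 250) = 0.09221
LCL = np̄ − 3·√(np̄(1−p̄)) = 23.0526 − 3 × 4.5746 = 9.3288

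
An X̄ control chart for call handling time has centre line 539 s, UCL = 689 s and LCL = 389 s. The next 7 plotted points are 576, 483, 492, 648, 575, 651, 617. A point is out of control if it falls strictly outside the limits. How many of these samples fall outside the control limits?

0

All 7 points lie within [389, 689].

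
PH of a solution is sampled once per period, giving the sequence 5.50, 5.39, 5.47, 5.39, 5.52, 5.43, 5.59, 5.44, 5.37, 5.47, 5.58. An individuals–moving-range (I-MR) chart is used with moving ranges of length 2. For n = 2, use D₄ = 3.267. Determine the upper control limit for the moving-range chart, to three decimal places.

Moving ranges: 0.11, 0.08, 0.08, 0.13, 0.09, 0.16, 0.15, 0.07, 0.10, 0.11; M̄R̄ = 1.0800 / 10 = 0.1080
UCL_MR = D₄·M̄R̄ = 3.267 × 0.1080 = 0.3528

0.353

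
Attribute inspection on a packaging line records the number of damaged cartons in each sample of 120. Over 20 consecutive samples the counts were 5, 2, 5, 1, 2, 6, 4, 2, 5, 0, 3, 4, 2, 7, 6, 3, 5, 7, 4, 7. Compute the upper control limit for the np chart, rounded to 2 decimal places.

p̄ = Σdᵢ / (k·n) = 80 / (20 × 120) = 0.03333
UCL = np̄ + 3·√(np̄(1−p̄)) = 4.0000 + 3 × √(4.0000×0.96667) = 4.0000 + 3 × 1.9664 = 9.8992

9.90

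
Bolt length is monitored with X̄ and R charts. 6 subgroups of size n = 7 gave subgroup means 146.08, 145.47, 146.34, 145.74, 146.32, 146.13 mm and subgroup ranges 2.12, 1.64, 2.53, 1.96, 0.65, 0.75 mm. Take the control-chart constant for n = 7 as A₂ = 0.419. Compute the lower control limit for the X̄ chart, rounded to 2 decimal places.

145.34

X̄̄ = (146.08 + 145.47 + 146.34 + 145.74 + 146.32 + 146.13) / 6 = 876.0800 / 6 = 146.0133
R̄ = (2.12 + 1.64 + 2.53 + 1.96 + 0.65 + 0.75) / 6 = 9.6500 / 6 = 1.6083
LCL = X̄̄ − A₂·R̄ = 146.0133 − 0.419 × 1.6083 = 145.3394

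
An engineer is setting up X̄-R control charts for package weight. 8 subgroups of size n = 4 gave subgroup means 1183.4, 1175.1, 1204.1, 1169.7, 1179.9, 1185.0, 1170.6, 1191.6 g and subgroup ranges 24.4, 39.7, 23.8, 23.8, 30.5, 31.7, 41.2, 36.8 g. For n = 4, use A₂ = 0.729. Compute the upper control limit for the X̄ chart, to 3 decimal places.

X̄̄ = (1183.4 + 1175.1 + 1204.1 + 1169.7 + 1179.9 + 1185.0 + 1170.6 + 1191.6) / 8 = 9459.4000 / 8 = 1182.4250
R̄ = (24.4 + 39.7 + 23.8 + 23.8 + 30.5 + 31.7 + 41.2 + 36.8) / 8 = 251.9000 / 8 = 31.4875
UCL = X̄̄ + A₂·R̄ = 1182.4250 + 0.729 × 31.4875 = 1205.3794

1205.379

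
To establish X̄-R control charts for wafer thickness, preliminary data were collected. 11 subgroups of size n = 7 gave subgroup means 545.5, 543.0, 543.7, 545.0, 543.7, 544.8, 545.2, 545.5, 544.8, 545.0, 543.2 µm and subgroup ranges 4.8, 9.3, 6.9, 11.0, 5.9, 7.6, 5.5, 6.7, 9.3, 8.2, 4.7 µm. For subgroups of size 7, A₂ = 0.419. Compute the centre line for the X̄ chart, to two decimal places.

544.49

X̄̄ = (545.5 + 543.0 + 543.7 + 545.0 + 543.7 + 544.8 + 545.2 + 545.5 + 544.8 + 545.0 + 543.2) / 11 = 5989.4000 / 11 = 544.4909
CL = X̄̄ = 544.4909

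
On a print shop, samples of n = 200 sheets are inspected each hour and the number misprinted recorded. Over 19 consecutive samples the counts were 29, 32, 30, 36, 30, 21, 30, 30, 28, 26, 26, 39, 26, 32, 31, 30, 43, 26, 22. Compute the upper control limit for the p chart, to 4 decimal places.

p̄ = Σdᵢ / (k·n) = 567 / (19 × 200) = 0.14921
UCL = p̄ + 3·√(p̄(1−p̄)/n) = 0.14921 + 3 × √(0.14921×0.85079/200) = 0.14921 + 3 × 0.02519 = 0.22479

0.2248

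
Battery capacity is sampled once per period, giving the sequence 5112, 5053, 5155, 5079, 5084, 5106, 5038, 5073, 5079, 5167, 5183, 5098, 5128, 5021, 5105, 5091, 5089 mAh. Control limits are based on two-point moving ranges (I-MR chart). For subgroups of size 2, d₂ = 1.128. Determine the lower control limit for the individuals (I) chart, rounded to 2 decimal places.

X̄ = (5112 + 5053 + 5155 + 5079 + 5084 + 5106 + 5038 + 5073 + 5079 + 5167 + 5183 + 5098 + 5128 + 5021 + 5105 + 5091 + 5089) / 17 = 5097.7059
Moving ranges: 59, 102, 76, 5, 22, 68, 35, 6, 88, 16, 85, 30, 107, 84, 14, 2; M̄R̄ = 799.0000 / 16 = 49.9375
LCL = X̄ − 3·M̄R̄/d₂ = 5097.7059 − 3 × 49.9375 / 1.128 = 4964.8934

4964.89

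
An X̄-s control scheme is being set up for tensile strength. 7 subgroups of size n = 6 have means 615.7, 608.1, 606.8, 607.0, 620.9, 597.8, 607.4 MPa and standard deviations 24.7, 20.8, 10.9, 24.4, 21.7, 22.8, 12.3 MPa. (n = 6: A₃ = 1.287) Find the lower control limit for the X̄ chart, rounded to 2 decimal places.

583.80

X̄̄ = (615.7 + 608.1 + 606.8 + 607.0 + 620.9 + 597.8 + 607.4) / 7 = 609.1000
s̄ = (24.7 + 20.8 + 10.9 + 24.4 + 21.7 + 22.8 + 12.3) / 7 = 19.6571
LCL = X̄̄ − A₃·s̄ = 609.1000 − 1.287 × 19.6571 = 583.8013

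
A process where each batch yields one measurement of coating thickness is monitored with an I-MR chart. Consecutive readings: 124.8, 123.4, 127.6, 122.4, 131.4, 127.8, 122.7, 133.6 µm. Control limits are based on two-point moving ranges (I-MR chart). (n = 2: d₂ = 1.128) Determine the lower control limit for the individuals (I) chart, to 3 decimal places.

111.743

X̄ = (124.8 + 123.4 + 127.6 + 122.4 + 131.4 + 127.8 + 122.7 + 133.6) / 8 = 126.7125
Moving ranges: 1.4, 4.2, 5.2, 9.0, 3.6, 5.1, 10.9; M̄R̄ = 39.4000 / 7 = 5.6286
LCL = X̄ − 3·M̄R̄/d₂ = 126.7125 − 3 × 5.6286 / 1.128 = 111.7429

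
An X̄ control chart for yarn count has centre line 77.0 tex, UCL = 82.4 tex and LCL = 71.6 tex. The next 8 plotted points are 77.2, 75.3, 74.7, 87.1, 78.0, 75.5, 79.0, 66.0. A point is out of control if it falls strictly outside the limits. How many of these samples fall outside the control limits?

Compare each point to [71.6, 82.4]: sample 4 = 87.1 > UCL; sample 8 = 66.0 < LCL.

2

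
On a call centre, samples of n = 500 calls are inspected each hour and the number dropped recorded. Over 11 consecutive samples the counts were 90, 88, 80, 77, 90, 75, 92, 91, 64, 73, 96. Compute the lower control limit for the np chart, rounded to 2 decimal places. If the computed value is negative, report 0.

58.28

p̄ = Σdᵢ / (k·n) = 916 / (11 × 500) = 0.16655
LCL = np̄ − 3·√(np̄(1−p̄)) = 83.2727 − 3 × 8.3309 = 58.2800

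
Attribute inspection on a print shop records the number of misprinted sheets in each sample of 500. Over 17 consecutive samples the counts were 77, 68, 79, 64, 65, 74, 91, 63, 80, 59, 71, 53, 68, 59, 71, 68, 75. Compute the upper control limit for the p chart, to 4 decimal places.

0.1859

p̄ = Σdᵢ / (k·n) = 1185 / (17 × 500) = 0.13941
UCL = p̄ + 3·√(p̄(1−p̄)/n) = 0.13941 + 3 × √(0.13941×0.86059/500) = 0.13941 + 3 × 0.01549 = 0.18588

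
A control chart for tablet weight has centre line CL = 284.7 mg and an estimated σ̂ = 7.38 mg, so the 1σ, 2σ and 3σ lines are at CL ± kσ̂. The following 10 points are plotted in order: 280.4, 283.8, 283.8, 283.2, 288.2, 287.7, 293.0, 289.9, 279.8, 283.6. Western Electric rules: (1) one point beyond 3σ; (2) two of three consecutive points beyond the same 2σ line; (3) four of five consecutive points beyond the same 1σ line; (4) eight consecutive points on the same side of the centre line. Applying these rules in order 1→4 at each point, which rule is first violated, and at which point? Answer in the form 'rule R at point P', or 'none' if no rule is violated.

none

Zone of each point (C = within 1σ̂, B = 1σ̂–2σ̂, A = 2σ̂–3σ̂, * = beyond 3σ̂; sign = side of CL): 1:-C, 2:-C, 3:-C, 4:-C, 5:+C, 6:+C, 7:+B, 8:+C, 9:-C, 10:-C
No rule fires across all 10 points.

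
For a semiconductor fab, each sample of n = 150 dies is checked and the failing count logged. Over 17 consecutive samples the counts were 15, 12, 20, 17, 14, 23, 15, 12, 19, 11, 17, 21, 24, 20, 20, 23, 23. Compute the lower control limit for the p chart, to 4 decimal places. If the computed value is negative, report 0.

p̄ = Σdᵢ / (k·n) = 306 / (17 × 150) = 0.12000
LCL = p̄ − 3·√(p̄(1−p̄)/n) = 0.12000 − 3 × 0.02653 = 0.04040

0.0404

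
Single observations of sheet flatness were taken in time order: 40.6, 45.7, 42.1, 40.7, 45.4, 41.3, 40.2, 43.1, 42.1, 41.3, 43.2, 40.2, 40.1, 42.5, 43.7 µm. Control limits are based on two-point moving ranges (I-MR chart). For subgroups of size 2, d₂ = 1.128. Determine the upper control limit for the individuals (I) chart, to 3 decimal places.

X̄ = (40.6 + 45.7 + 42.1 + 40.7 + 45.4 + 41.3 + 40.2 + 43.1 + 42.1 + 41.3 + 43.2 + 40.2 + 40.1 + 42.5 + 43.7) / 15 = 42.1467
Moving ranges: 5.1, 3.6, 1.4, 4.7, 4.1, 1.1, 2.9, 1.0, 0.8, 1.9, 3.0, 0.1, 2.4, 1.2; M̄R̄ = 33.3000 / 14 = 2.3786
UCL = X̄ + 3·M̄R̄/d₂ = 42.1467 + 3 × 2.3786 / 1.128 = 48.4727

48.473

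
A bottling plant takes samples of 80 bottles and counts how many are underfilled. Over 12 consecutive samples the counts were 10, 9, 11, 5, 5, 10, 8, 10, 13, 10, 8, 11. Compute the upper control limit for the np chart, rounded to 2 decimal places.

p̄ = Σdᵢ / (k·n) = 110 / (12 × 80) = 0.11458
UCL = np̄ + 3·√(np̄(1−p̄)) = 9.1667 + 3 × √(9.1667×0.88542) = 9.1667 + 3 × 2.8489 = 17.7134

17.71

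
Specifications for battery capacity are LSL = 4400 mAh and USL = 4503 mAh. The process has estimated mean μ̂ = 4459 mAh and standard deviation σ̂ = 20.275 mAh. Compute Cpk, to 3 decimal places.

0.723

Cpu = (USL − μ̂) / (3σ̂) = (4503 − 4459) / (3 × 20.275) = 0.7234; Cpl = (μ̂ − LSL) / (3σ̂) = (4459 − 4400) / (3 × 20.275) = 0.9700; Cpk = min(Cpu, Cpl) = 0.7234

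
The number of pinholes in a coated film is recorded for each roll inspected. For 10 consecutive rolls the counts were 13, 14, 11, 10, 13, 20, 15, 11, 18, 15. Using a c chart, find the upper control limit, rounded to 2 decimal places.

25.22

c̄ = (13 + 14 + 11 + 10 + 13 + 20 + 15 + 11 + 18 + 15) / 10 = 140 / 10 = 14.0000
UCL = c̄ + 3√c̄ = 14.0000 + 3 × √14.0000 = 14.0000 + 3 × 3.7417 = 25.2250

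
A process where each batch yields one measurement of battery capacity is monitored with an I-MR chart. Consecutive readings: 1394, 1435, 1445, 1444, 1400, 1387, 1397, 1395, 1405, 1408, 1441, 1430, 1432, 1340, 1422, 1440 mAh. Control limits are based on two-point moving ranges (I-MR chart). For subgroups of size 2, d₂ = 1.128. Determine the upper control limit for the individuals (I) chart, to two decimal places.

1479.39

X̄ = (1394 + 1435 + 1445 + 1444 + 1400 + 1387 + 1397 + 1395 + 1405 + 1408 + 1441 + 1430 + 1432 + 1340 + 1422 + 1440) / 16 = 1413.4375
Moving ranges: 41, 10, 1, 44, 13, 10, 2, 10, 3, 33, 11, 2, 92, 82, 18; M̄R̄ = 372.0000 / 15 = 24.8000
UCL = X̄ + 3·M̄R̄/d₂ = 1413.4375 + 3 × 24.8000 / 1.128 = 1479.3949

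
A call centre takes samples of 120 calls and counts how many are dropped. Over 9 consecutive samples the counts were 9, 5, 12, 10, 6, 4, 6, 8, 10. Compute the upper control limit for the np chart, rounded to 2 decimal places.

p̄ = Σdᵢ / (k·n) = 70 / (9 × 120) = 0.06481
UCL = np̄ + 3·√(np̄(1−p̄)) = 7.7778 + 3 × √(7.7778×0.93519) = 7.7778 + 3 × 2.6970 = 15.8687

15.87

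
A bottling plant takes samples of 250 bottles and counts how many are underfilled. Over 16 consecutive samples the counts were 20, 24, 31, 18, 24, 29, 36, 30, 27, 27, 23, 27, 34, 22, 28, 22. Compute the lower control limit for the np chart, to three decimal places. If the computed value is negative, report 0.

p̄ = Σdᵢ / (k·n) = 422 / (16 × 250) = 0.10550
LCL = np̄ − 3·√(np̄(1−p̄)) = 26.3750 − 3 × 4.8572 = 11.8034

11.803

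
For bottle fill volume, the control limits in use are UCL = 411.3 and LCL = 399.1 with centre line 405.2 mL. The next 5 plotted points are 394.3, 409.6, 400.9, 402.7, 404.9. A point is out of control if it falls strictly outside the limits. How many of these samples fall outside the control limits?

1

Compare each point to [399.1, 411.3]: sample 1 = 394.3 < LCL.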